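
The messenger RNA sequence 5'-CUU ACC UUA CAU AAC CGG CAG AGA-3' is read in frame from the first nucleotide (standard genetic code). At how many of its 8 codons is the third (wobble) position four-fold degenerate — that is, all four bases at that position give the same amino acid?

3

Codon 1 CUU (Leu): third position 4-fold.
Codon 2 ACC (Thr): third position 4-fold.
Codon 3 UUA (Leu): third position 2-fold.
Codon 4 CAU (His): third position 2-fold.
Codon 5 AAC (Asn): third position 2-fold.
Codon 6 CGG (Arg): third position 4-fold.
Codon 7 CAG (Gln): third position 2-fold.
Codon 8 AGA (Arg): third position 2-fold.
Four-fold degenerate third positions: 3.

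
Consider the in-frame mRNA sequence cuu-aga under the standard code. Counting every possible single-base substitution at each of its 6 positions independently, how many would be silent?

5

Codon 1 (CUU, Leu): 3 synonymous substitutions.
Codon 2 (AGA, Arg): 2 synonymous substitutions.
Total: 3 + 2 = 5.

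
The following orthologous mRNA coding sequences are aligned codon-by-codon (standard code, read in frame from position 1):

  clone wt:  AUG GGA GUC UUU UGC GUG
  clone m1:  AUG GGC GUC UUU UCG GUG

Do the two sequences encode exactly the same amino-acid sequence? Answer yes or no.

Codon 1: AUG Met / AUG Met — identical.
Codon 2: GGA Gly / GGC Gly — synonymous.
Codon 3: GUC Val / GUC Val — identical.
Codon 4: UUU Phe / UUU Phe — identical.
Codon 5: UGC Cys / UCG Ser — nonsynonymous.
Codon 6: GUG Val / GUG Val — identical.
Nonsynonymous differences: 1 → different protein.

no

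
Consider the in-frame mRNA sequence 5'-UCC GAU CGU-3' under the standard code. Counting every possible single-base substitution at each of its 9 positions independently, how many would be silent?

7

Codon 1 (UCC, Ser): 3 synonymous substitutions.
Codon 2 (GAU, Asp): 1 synonymous substitution.
Codon 3 (CGU, Arg): 3 synonymous substitutions.
Total: 3 + 1 + 3 = 7.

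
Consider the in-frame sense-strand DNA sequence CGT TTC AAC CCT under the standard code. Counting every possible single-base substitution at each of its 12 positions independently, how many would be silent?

8

Codon 1 (CGT, Arg): 3 synonymous substitutions.
Codon 2 (TTC, Phe): 1 synonymous substitution.
Codon 3 (AAC, Asn): 1 synonymous substitution.
Codon 4 (CCT, Pro): 3 synonymous substitutions.
Total: 3 + 1 + 1 + 3 = 8.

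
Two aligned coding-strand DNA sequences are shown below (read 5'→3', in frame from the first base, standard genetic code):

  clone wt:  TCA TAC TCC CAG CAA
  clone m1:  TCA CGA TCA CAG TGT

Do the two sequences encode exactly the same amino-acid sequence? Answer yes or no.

Codon 1: TCA Ser / TCA Ser — identical.
Codon 2: TAC Tyr / CGA Arg — nonsynonymous.
Codon 3: TCC Ser / TCA Ser — synonymous.
Codon 4: CAG Gln / CAG Gln — identical.
Codon 5: CAA Gln / TGT Cys — nonsynonymous.
Nonsynonymous differences: 2 → different protein.

no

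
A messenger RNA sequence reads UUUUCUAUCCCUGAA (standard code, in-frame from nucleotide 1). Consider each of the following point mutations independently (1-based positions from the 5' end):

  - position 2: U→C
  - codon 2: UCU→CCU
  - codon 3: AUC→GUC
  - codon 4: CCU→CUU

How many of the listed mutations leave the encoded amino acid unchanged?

0

Codon 1: UUU (Phe) → UCU (Ser) — missense.
Codon 2: UCU (Ser) → CCU (Pro) — missense.
Codon 3: AUC (Ile) → GUC (Val) — missense.
Codon 4: CCU (Pro) → CUU (Leu) — missense.
Synonymous: 0 of 4.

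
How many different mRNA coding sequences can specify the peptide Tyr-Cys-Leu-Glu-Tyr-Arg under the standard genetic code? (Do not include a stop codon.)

576

Tyr: 2 codons.
Cys: 2 codons.
Leu: 6 codons.
Glu: 2 codons.
Tyr: 2 codons.
Arg: 6 codons.
2 × 2 × 6 × 2 × 2 × 6 = 576.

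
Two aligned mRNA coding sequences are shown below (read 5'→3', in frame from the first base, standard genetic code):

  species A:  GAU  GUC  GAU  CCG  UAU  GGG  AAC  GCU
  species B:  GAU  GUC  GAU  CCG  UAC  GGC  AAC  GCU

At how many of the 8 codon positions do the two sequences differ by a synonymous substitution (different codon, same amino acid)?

Codon 1: GAU Asp / GAU Asp — identical.
Codon 2: GUC Val / GUC Val — identical.
Codon 3: GAU Asp / GAU Asp — identical.
Codon 4: CCG Pro / CCG Pro — identical.
Codon 5: UAU Tyr / UAC Tyr — synonymous.
Codon 6: GGG Gly / GGC Gly — synonymous.
Codon 7: AAC Asn / AAC Asn — identical.
Codon 8: GCU Ala / GCU Ala — identical.
Synonymous differences: 2.

2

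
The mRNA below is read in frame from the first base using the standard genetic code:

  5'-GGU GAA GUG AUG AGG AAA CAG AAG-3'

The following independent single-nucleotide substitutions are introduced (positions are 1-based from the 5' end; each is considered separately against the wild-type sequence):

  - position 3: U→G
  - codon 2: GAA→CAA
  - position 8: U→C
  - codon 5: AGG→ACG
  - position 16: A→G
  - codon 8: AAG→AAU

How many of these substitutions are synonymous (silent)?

1

Codon 1: GGU (Gly) → GGG (Gly) — synonymous.
Codon 2: GAA (Glu) → CAA (Gln) — missense.
Codon 3: GUG (Val) → GCG (Ala) — missense.
Codon 5: AGG (Arg) → ACG (Thr) — missense.
Codon 6: AAA (Lys) → GAA (Glu) — missense.
Codon 8: AAG (Lys) → AAU (Asn) — missense.
Synonymous: 1 of 6.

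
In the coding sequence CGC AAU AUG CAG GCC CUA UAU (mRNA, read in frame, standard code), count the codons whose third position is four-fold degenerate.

3

Codon 1 CGC (Arg): third position 4-fold.
Codon 2 AAU (Asn): third position 2-fold.
Codon 3 AUG (Met): third position 1-fold.
Codon 4 CAG (Gln): third position 2-fold.
Codon 5 GCC (Ala): third position 4-fold.
Codon 6 CUA (Leu): third position 4-fold.
Codon 7 UAU (Tyr): third position 2-fold.
Four-fold degenerate third positions: 3.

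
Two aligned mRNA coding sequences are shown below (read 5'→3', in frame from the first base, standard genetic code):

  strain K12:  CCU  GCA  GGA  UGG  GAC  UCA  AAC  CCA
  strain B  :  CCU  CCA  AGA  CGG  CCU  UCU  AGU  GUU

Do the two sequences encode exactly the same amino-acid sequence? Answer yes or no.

Codon 1: CCU Pro / CCU Pro — identical.
Codon 2: GCA Ala / CCA Pro — nonsynonymous.
Codon 3: GGA Gly / AGA Arg — nonsynonymous.
Codon 4: UGG Trp / CGG Arg — nonsynonymous.
Codon 5: GAC Asp / CCU Pro — nonsynonymous.
Codon 6: UCA Ser / UCU Ser — synonymous.
Codon 7: AAC Asn / AGU Ser — nonsynonymous.
Codon 8: CCA Pro / GUU Val — nonsynonymous.
Nonsynonymous differences: 6 → different protein.

no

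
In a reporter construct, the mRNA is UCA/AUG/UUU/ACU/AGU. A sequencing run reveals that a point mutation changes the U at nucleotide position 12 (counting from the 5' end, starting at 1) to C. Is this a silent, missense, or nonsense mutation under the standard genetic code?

Position 12 falls in codon 4: ACU → Thr.
After the substitution the codon is ACC → Thr.
Both encode Thr, so the change is synonymous.

silent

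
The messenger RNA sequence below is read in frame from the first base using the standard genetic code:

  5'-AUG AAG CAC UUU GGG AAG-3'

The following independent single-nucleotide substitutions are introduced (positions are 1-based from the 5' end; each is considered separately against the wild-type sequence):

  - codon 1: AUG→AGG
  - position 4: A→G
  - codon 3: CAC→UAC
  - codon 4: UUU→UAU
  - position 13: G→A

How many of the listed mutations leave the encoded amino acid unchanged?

0

Codon 1: AUG (Met) → AGG (Arg) — missense.
Codon 2: AAG (Lys) → GAG (Glu) — missense.
Codon 3: CAC (His) → UAC (Tyr) — missense.
Codon 4: UUU (Phe) → UAU (Tyr) — missense.
Codon 5: GGG (Gly) → AGG (Arg) — missense.
Synonymous: 0 of 5.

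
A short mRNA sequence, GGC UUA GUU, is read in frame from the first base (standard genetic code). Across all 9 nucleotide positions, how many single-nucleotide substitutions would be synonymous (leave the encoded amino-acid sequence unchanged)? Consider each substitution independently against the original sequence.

Codon 1 (GGC, Gly): 3 synonymous substitutions.
Codon 2 (UUA, Leu): 2 synonymous substitutions.
Codon 3 (GUU, Val): 3 synonymous substitutions.
Total: 3 + 2 + 3 = 8.

8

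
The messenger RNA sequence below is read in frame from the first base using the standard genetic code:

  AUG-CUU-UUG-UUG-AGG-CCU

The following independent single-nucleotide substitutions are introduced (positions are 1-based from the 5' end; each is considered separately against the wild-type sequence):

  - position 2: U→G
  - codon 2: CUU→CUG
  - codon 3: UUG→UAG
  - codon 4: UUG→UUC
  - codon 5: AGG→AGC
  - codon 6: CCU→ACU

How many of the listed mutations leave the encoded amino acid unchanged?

1

Codon 1: AUG (Met) → AGG (Arg) — missense.
Codon 2: CUU (Leu) → CUG (Leu) — synonymous.
Codon 3: UUG (Leu) → UAG (Stop) — nonsense.
Codon 4: UUG (Leu) → UUC (Phe) — missense.
Codon 5: AGG (Arg) → AGC (Ser) — missense.
Codon 6: CCU (Pro) → ACU (Thr) — missense.
Synonymous: 1 of 6.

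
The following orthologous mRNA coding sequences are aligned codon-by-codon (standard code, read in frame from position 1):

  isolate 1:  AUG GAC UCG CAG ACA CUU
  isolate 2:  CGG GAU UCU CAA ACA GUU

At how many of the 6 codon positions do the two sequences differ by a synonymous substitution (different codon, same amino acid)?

Codon 1: AUG Met / CGG Arg — nonsynonymous.
Codon 2: GAC Asp / GAU Asp — synonymous.
Codon 3: UCG Ser / UCU Ser — synonymous.
Codon 4: CAG Gln / CAA Gln — synonymous.
Codon 5: ACA Thr / ACA Thr — identical.
Codon 6: CUU Leu / GUU Val — nonsynonymous.
Synonymous differences: 3.

3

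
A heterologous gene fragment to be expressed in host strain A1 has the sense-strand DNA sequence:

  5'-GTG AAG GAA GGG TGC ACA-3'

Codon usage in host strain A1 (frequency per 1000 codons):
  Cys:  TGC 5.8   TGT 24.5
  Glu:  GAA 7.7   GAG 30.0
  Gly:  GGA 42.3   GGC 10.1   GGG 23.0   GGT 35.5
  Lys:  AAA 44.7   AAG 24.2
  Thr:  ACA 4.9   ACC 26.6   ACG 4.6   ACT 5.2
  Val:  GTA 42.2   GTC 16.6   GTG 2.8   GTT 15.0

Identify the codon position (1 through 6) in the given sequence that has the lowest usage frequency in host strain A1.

1

Codon 1 GTG (Val): 2.8 per 1000.
Codon 2 AAG (Lys): 24.2 per 1000.
Codon 3 GAA (Glu): 7.7 per 1000.
Codon 4 GGG (Gly): 23.0 per 1000.
Codon 5 TGC (Cys): 5.8 per 1000.
Codon 6 ACA (Thr): 4.9 per 1000.
Lowest frequency is 2.8 at codon 1.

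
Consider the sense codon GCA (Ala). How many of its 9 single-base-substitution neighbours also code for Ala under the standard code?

3

Position 1: none → 0 synonymous.
Position 2: none → 0 synonymous.
Position 3: GCT, GCC, GCG → 3 synonymous.
Total: 0 + 0 + 3 = 3.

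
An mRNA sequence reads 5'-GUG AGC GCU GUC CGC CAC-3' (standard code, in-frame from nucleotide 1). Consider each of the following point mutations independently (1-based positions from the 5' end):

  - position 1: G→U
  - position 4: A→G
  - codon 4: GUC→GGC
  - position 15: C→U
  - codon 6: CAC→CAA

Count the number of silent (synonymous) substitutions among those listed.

1

Codon 1: GUG (Val) → UUG (Leu) — missense.
Codon 2: AGC (Ser) → GGC (Gly) — missense.
Codon 4: GUC (Val) → GGC (Gly) — missense.
Codon 5: CGC (Arg) → CGU (Arg) — synonymous.
Codon 6: CAC (His) → CAA (Gln) — missense.
Synonymous: 1 of 5.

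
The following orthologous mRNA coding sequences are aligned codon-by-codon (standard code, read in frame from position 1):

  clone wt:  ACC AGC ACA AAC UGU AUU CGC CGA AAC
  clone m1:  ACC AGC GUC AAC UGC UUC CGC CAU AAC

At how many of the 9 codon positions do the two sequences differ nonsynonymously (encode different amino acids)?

Codon 1: ACC Thr / ACC Thr — identical.
Codon 2: AGC Ser / AGC Ser — identical.
Codon 3: ACA Thr / GUC Val — nonsynonymous.
Codon 4: AAC Asn / AAC Asn — identical.
Codon 5: UGU Cys / UGC Cys — synonymous.
Codon 6: AUU Ile / UUC Phe — nonsynonymous.
Codon 7: CGC Arg / CGC Arg — identical.
Codon 8: CGA Arg / CAU His — nonsynonymous.
Codon 9: AAC Asn / AAC Asn — identical.
Nonsynonymous differences: 3.

3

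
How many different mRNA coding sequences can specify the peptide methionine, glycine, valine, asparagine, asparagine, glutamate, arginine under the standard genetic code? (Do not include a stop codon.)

768

Met: 1 codon.
Gly: 4 codons.
Val: 4 codons.
Asn: 2 codons.
Asn: 2 codons.
Glu: 2 codons.
Arg: 6 codons.
1 × 4 × 4 × 2 × 2 × 2 × 6 = 768.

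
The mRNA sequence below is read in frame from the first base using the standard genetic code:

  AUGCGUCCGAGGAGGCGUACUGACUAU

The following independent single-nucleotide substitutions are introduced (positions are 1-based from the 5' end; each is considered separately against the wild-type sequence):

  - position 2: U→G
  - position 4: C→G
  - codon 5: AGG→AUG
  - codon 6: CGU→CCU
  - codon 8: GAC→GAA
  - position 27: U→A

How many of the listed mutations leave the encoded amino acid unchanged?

0

Codon 1: AUG (Met) → AGG (Arg) — missense.
Codon 2: CGU (Arg) → GGU (Gly) — missense.
Codon 5: AGG (Arg) → AUG (Met) — missense.
Codon 6: CGU (Arg) → CCU (Pro) — missense.
Codon 8: GAC (Asp) → GAA (Glu) — missense.
Codon 9: UAU (Tyr) → UAA (Stop) — nonsense.
Synonymous: 0 of 6.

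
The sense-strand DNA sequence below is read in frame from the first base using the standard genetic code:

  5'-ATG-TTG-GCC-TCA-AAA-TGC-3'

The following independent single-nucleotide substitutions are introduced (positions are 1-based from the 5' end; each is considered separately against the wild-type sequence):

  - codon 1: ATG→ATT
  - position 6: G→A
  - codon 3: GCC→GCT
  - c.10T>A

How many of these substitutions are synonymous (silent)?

Codon 1: ATG (Met) → ATT (Ile) — missense.
Codon 2: TTG (Leu) → TTA (Leu) — synonymous.
Codon 3: GCC (Ala) → GCT (Ala) — synonymous.
Codon 4: TCA (Ser) → ACA (Thr) — missense.
Synonymous: 2 of 4.

2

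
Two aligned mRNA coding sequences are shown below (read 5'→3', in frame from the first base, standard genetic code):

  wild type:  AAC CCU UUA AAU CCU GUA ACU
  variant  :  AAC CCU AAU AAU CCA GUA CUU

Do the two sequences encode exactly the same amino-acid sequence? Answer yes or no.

no

Codon 1: AAC Asn / AAC Asn — identical.
Codon 2: CCU Pro / CCU Pro — identical.
Codon 3: UUA Leu / AAU Asn — nonsynonymous.
Codon 4: AAU Asn / AAU Asn — identical.
Codon 5: CCU Pro / CCA Pro — synonymous.
Codon 6: GUA Val / GUA Val — identical.
Codon 7: ACU Thr / CUU Leu — nonsynonymous.
Nonsynonymous differences: 2 → different protein.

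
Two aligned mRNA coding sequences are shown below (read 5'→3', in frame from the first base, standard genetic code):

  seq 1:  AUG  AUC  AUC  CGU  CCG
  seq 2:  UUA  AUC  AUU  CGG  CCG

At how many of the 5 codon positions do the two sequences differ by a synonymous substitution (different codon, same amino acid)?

Codon 1: AUG Met / UUA Leu — nonsynonymous.
Codon 2: AUC Ile / AUC Ile — identical.
Codon 3: AUC Ile / AUU Ile — synonymous.
Codon 4: CGU Arg / CGG Arg — synonymous.
Codon 5: CCG Pro / CCG Pro — identical.
Synonymous differences: 2.

2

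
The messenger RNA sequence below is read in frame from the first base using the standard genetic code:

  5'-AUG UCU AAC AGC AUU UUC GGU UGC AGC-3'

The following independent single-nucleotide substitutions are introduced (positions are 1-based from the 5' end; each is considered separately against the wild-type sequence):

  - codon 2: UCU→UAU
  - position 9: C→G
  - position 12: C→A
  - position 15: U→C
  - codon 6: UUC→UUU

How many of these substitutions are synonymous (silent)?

Codon 2: UCU (Ser) → UAU (Tyr) — missense.
Codon 3: AAC (Asn) → AAG (Lys) — missense.
Codon 4: AGC (Ser) → AGA (Arg) — missense.
Codon 5: AUU (Ile) → AUC (Ile) — synonymous.
Codon 6: UUC (Phe) → UUU (Phe) — synonymous.
Synonymous: 2 of 5.

2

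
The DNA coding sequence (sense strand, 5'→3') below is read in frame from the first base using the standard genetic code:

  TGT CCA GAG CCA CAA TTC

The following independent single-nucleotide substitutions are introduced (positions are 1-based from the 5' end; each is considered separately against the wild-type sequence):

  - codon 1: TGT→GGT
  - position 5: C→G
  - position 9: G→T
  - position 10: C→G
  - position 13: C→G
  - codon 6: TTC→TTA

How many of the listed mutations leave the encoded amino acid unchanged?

Codon 1: TGT (Cys) → GGT (Gly) — missense.
Codon 2: CCA (Pro) → CGA (Arg) — missense.
Codon 3: GAG (Glu) → GAT (Asp) — missense.
Codon 4: CCA (Pro) → GCA (Ala) — missense.
Codon 5: CAA (Gln) → GAA (Glu) — missense.
Codon 6: TTC (Phe) → TTA (Leu) — missense.
Synonymous: 0 of 6.

0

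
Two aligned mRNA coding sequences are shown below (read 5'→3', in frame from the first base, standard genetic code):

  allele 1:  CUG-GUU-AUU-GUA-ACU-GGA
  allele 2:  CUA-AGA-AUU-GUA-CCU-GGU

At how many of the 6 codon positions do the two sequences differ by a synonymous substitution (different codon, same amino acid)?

Codon 1: CUG Leu / CUA Leu — synonymous.
Codon 2: GUU Val / AGA Arg — nonsynonymous.
Codon 3: AUU Ile / AUU Ile — identical.
Codon 4: GUA Val / GUA Val — identical.
Codon 5: ACU Thr / CCU Pro — nonsynonymous.
Codon 6: GGA Gly / GGU Gly — synonymous.
Synonymous differences: 2.

2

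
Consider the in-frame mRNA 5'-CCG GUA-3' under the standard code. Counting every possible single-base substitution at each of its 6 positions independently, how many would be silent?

6

Codon 1 (CCG, Pro): 3 synonymous substitutions.
Codon 2 (GUA, Val): 3 synonymous substitutions.
Total: 3 + 3 = 6.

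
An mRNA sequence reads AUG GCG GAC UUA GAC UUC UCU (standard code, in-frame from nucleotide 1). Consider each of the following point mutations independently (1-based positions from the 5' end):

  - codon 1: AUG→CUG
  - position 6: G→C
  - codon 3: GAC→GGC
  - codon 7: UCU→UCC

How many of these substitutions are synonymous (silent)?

Codon 1: AUG (Met) → CUG (Leu) — missense.
Codon 2: GCG (Ala) → GCC (Ala) — synonymous.
Codon 3: GAC (Asp) → GGC (Gly) — missense.
Codon 7: UCU (Ser) → UCC (Ser) — synonymous.
Synonymous: 2 of 4.

2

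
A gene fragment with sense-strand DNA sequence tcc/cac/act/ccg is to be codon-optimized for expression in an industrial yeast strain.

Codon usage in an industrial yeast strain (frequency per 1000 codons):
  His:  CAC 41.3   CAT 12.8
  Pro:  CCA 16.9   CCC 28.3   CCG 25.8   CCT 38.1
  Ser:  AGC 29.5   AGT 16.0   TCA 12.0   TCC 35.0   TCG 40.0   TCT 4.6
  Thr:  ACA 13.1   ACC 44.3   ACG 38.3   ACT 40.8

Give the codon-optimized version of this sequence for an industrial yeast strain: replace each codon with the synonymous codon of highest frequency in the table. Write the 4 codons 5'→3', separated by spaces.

Codon 1 (Ser): best is TCG at 40.0.
Codon 2 (His): best is CAC at 41.3.
Codon 3 (Thr): best is ACC at 44.3.
Codon 4 (Pro): best is CCT at 38.1.

TCG CAC ACC CCT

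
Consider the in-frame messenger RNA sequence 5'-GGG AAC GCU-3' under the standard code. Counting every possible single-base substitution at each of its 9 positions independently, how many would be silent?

7

Codon 1 (GGG, Gly): 3 synonymous substitutions.
Codon 2 (AAC, Asn): 1 synonymous substitution.
Codon 3 (GCU, Ala): 3 synonymous substitutions.
Total: 3 + 1 + 3 = 7.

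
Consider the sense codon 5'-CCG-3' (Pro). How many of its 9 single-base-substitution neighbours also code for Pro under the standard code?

3

Position 1: none → 0 synonymous.
Position 2: none → 0 synonymous.
Position 3: CCU, CCC, CCA → 3 synonymous.
Total: 0 + 0 + 3 = 3.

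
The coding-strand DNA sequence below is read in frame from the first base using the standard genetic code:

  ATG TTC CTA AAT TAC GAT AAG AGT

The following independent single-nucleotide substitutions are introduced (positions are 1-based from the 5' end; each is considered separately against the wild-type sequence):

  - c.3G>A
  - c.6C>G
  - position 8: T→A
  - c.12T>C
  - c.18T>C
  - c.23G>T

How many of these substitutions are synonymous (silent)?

2

Codon 1: ATG (Met) → ATA (Ile) — missense.
Codon 2: TTC (Phe) → TTG (Leu) — missense.
Codon 3: CTA (Leu) → CAA (Gln) — missense.
Codon 4: AAT (Asn) → AAC (Asn) — synonymous.
Codon 6: GAT (Asp) → GAC (Asp) — synonymous.
Codon 8: AGT (Ser) → ATT (Ile) — missense.
Synonymous: 2 of 6.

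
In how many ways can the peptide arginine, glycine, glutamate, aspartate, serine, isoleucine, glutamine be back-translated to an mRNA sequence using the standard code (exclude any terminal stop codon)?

Arg: 6 codons.
Gly: 4 codons.
Glu: 2 codons.
Asp: 2 codons.
Ser: 6 codons.
Ile: 3 codons.
Gln: 2 codons.
6 × 4 × 2 × 2 × 6 × 3 × 2 = 3456.

3456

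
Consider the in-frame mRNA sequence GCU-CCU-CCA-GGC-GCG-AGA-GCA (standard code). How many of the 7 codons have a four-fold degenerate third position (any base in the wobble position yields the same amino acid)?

6

Codon 1 GCU (Ala): third position 4-fold.
Codon 2 CCU (Pro): third position 4-fold.
Codon 3 CCA (Pro): third position 4-fold.
Codon 4 GGC (Gly): third position 4-fold.
Codon 5 GCG (Ala): third position 4-fold.
Codon 6 AGA (Arg): third position 2-fold.
Codon 7 GCA (Ala): third position 4-fold.
Four-fold degenerate third positions: 6.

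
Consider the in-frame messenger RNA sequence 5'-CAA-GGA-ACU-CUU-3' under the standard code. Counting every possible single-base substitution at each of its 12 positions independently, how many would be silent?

Codon 1 (CAA, Gln): 1 synonymous substitution.
Codon 2 (GGA, Gly): 3 synonymous substitutions.
Codon 3 (ACU, Thr): 3 synonymous substitutions.
Codon 4 (CUU, Leu): 3 synonymous substitutions.
Total: 1 + 3 + 3 + 3 = 10.

10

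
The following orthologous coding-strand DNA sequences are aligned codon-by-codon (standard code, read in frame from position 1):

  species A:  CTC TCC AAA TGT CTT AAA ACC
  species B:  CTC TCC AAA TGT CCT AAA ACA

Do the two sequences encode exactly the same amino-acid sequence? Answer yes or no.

no

Codon 1: CTC Leu / CTC Leu — identical.
Codon 2: TCC Ser / TCC Ser — identical.
Codon 3: AAA Lys / AAA Lys — identical.
Codon 4: TGT Cys / TGT Cys — identical.
Codon 5: CTT Leu / CCT Pro — nonsynonymous.
Codon 6: AAA Lys / AAA Lys — identical.
Codon 7: ACC Thr / ACA Thr — synonymous.
Nonsynonymous differences: 1 → different protein.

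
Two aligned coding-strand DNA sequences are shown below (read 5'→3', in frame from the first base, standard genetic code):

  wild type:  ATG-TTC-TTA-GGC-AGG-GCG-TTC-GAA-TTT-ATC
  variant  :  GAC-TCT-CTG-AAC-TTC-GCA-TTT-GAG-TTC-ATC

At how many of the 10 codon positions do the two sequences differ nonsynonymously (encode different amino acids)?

Codon 1: ATG Met / GAC Asp — nonsynonymous.
Codon 2: TTC Phe / TCT Ser — nonsynonymous.
Codon 3: TTA Leu / CTG Leu — synonymous.
Codon 4: GGC Gly / AAC Asn — nonsynonymous.
Codon 5: AGG Arg / TTC Phe — nonsynonymous.
Codon 6: GCG Ala / GCA Ala — synonymous.
Codon 7: TTC Phe / TTT Phe — synonymous.
Codon 8: GAA Glu / GAG Glu — synonymous.
Codon 9: TTT Phe / TTC Phe — synonymous.
Codon 10: ATC Ile / ATC Ile — identical.
Nonsynonymous differences: 4.

4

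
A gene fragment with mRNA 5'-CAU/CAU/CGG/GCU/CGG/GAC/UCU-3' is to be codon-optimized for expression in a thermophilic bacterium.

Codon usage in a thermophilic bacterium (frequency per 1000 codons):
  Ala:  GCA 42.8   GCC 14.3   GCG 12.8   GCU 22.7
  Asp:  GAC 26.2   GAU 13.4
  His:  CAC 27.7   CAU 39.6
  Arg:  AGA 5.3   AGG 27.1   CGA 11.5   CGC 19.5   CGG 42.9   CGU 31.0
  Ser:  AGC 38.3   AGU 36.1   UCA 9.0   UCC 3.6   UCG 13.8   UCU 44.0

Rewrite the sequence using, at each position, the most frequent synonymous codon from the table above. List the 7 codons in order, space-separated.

CAU CAU CGG GCA CGG GAC UCU

Codon 1 (His): best is CAU at 39.6.
Codon 2 (His): best is CAU at 39.6.
Codon 3 (Arg): best is CGG at 42.9.
Codon 4 (Ala): best is GCA at 42.8.
Codon 5 (Arg): best is CGG at 42.9.
Codon 6 (Asp): best is GAC at 26.2.
Codon 7 (Ser): best is UCU at 44.0.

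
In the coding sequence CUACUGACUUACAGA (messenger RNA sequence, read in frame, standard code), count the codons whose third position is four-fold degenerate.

Codon 1 CUA (Leu): third position 4-fold.
Codon 2 CUG (Leu): third position 4-fold.
Codon 3 ACU (Thr): third position 4-fold.
Codon 4 UAC (Tyr): third position 2-fold.
Codon 5 AGA (Arg): third position 2-fold.
Four-fold degenerate third positions: 3.

3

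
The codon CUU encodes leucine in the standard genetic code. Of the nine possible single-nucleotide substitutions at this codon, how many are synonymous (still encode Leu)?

3

Position 1: none → 0 synonymous.
Position 2: none → 0 synonymous.
Position 3: CUC, CUA, CUG → 3 synonymous.
Total: 0 + 0 + 3 = 3.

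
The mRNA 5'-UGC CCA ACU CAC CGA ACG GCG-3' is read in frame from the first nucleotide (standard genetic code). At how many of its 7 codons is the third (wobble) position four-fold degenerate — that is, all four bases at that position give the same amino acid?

Codon 1 UGC (Cys): third position 2-fold.
Codon 2 CCA (Pro): third position 4-fold.
Codon 3 ACU (Thr): third position 4-fold.
Codon 4 CAC (His): third position 2-fold.
Codon 5 CGA (Arg): third position 4-fold.
Codon 6 ACG (Thr): third position 4-fold.
Codon 7 GCG (Ala): third position 4-fold.
Four-fold degenerate third positions: 5.

5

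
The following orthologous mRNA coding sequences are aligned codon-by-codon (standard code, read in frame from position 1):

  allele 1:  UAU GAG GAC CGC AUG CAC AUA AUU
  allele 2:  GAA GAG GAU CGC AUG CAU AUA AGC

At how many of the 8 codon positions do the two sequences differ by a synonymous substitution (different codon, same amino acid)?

Codon 1: UAU Tyr / GAA Glu — nonsynonymous.
Codon 2: GAG Glu / GAG Glu — identical.
Codon 3: GAC Asp / GAU Asp — synonymous.
Codon 4: CGC Arg / CGC Arg — identical.
Codon 5: AUG Met / AUG Met — identical.
Codon 6: CAC His / CAU His — synonymous.
Codon 7: AUA Ile / AUA Ile — identical.
Codon 8: AUU Ile / AGC Ser — nonsynonymous.
Synonymous differences: 2.

2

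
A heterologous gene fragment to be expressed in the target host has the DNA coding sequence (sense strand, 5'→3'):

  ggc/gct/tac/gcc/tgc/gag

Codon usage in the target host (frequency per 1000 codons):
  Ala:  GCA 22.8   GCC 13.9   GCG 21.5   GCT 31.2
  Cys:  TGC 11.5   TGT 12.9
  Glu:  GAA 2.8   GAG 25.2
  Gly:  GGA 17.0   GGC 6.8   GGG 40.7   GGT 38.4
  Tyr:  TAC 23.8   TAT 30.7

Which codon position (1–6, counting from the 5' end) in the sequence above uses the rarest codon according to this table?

1

Codon 1 GGC (Gly): 6.8 per 1000.
Codon 2 GCT (Ala): 31.2 per 1000.
Codon 3 TAC (Tyr): 23.8 per 1000.
Codon 4 GCC (Ala): 13.9 per 1000.
Codon 5 TGC (Cys): 11.5 per 1000.
Codon 6 GAG (Glu): 25.2 per 1000.
Lowest frequency is 6.8 at codon 1.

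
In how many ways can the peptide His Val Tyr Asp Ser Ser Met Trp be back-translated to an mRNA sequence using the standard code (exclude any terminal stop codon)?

1152

His: 2 codons.
Val: 4 codons.
Tyr: 2 codons.
Asp: 2 codons.
Ser: 6 codons.
Ser: 6 codons.
Met: 1 codon.
Trp: 1 codon.
2 × 4 × 2 × 2 × 6 × 6 × 1 × 1 = 1152.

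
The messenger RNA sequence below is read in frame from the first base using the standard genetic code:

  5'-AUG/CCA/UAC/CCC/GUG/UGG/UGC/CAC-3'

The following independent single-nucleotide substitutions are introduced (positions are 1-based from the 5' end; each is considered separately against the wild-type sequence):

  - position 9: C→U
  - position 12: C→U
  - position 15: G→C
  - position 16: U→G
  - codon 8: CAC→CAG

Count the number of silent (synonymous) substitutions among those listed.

3

Codon 3: UAC (Tyr) → UAU (Tyr) — synonymous.
Codon 4: CCC (Pro) → CCU (Pro) — synonymous.
Codon 5: GUG (Val) → GUC (Val) — synonymous.
Codon 6: UGG (Trp) → GGG (Gly) — missense.
Codon 8: CAC (His) → CAG (Gln) — missense.
Synonymous: 3 of 5.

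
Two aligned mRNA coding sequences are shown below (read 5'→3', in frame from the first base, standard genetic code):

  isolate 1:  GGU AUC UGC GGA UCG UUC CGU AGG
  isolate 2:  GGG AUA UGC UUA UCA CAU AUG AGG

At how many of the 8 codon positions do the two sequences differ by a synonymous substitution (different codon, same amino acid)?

3

Codon 1: GGU Gly / GGG Gly — synonymous.
Codon 2: AUC Ile / AUA Ile — synonymous.
Codon 3: UGC Cys / UGC Cys — identical.
Codon 4: GGA Gly / UUA Leu — nonsynonymous.
Codon 5: UCG Ser / UCA Ser — synonymous.
Codon 6: UUC Phe / CAU His — nonsynonymous.
Codon 7: CGU Arg / AUG Met — nonsynonymous.
Codon 8: AGG Arg / AGG Arg — identical.
Synonymous differences: 3.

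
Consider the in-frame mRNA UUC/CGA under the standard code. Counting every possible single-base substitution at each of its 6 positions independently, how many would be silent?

5

Codon 1 (UUC, Phe): 1 synonymous substitution.
Codon 2 (CGA, Arg): 4 synonymous substitutions.
Total: 1 + 4 = 5.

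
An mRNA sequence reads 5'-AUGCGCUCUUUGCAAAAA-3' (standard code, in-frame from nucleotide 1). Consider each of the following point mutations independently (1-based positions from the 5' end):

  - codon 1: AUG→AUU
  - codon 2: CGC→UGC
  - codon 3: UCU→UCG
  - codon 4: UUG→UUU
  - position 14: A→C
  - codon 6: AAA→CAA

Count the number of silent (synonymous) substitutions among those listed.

Codon 1: AUG (Met) → AUU (Ile) — missense.
Codon 2: CGC (Arg) → UGC (Cys) — missense.
Codon 3: UCU (Ser) → UCG (Ser) — synonymous.
Codon 4: UUG (Leu) → UUU (Phe) — missense.
Codon 5: CAA (Gln) → CCA (Pro) — missense.
Codon 6: AAA (Lys) → CAA (Gln) — missense.
Synonymous: 1 of 6.

1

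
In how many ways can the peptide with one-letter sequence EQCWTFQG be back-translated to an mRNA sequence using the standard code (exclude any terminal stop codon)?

Glu: 2 codons.
Gln: 2 codons.
Cys: 2 codons.
Trp: 1 codon.
Thr: 4 codons.
Phe: 2 codons.
Gln: 2 codons.
Gly: 4 codons.
2 × 2 × 2 × 1 × 4 × 2 × 2 × 4 = 512.

512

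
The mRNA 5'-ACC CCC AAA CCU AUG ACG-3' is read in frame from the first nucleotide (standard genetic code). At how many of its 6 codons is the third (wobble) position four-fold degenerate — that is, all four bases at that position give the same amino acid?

Codon 1 ACC (Thr): third position 4-fold.
Codon 2 CCC (Pro): third position 4-fold.
Codon 3 AAA (Lys): third position 2-fold.
Codon 4 CCU (Pro): third position 4-fold.
Codon 5 AUG (Met): third position 1-fold.
Codon 6 ACG (Thr): third position 4-fold.
Four-fold degenerate third positions: 4.

4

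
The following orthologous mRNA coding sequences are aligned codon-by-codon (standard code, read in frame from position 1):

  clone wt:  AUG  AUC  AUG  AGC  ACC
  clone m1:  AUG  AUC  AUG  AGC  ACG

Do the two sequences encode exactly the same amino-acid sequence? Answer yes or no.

yes

Codon 1: AUG Met / AUG Met — identical.
Codon 2: AUC Ile / AUC Ile — identical.
Codon 3: AUG Met / AUG Met — identical.
Codon 4: AGC Ser / AGC Ser — identical.
Codon 5: ACC Thr / ACG Thr — synonymous.
Nonsynonymous differences: 0 → same protein.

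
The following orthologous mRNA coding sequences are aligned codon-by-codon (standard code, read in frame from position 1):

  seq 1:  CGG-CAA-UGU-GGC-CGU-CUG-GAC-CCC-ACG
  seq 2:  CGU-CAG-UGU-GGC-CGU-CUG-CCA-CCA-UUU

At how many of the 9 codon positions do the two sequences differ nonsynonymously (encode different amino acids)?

2

Codon 1: CGG Arg / CGU Arg — synonymous.
Codon 2: CAA Gln / CAG Gln — synonymous.
Codon 3: UGU Cys / UGU Cys — identical.
Codon 4: GGC Gly / GGC Gly — identical.
Codon 5: CGU Arg / CGU Arg — identical.
Codon 6: CUG Leu / CUG Leu — identical.
Codon 7: GAC Asp / CCA Pro — nonsynonymous.
Codon 8: CCC Pro / CCA Pro — synonymous.
Codon 9: ACG Thr / UUU Phe — nonsynonymous.
Nonsynonymous differences: 2.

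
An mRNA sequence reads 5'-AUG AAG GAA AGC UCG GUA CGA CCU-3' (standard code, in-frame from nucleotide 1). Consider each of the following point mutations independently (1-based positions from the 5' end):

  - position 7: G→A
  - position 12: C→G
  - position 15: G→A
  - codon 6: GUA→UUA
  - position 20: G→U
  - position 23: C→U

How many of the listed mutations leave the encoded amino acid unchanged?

1

Codon 3: GAA (Glu) → AAA (Lys) — missense.
Codon 4: AGC (Ser) → AGG (Arg) — missense.
Codon 5: UCG (Ser) → UCA (Ser) — synonymous.
Codon 6: GUA (Val) → UUA (Leu) — missense.
Codon 7: CGA (Arg) → CUA (Leu) — missense.
Codon 8: CCU (Pro) → CUU (Leu) — missense.
Synonymous: 1 of 6.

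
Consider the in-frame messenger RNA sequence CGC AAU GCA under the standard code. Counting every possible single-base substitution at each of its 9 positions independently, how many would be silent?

7

Codon 1 (CGC, Arg): 3 synonymous substitutions.
Codon 2 (AAU, Asn): 1 synonymous substitution.
Codon 3 (GCA, Ala): 3 synonymous substitutions.
Total: 3 + 1 + 3 = 7.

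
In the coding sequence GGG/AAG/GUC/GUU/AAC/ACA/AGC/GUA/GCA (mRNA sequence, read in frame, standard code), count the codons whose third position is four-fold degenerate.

Codon 1 GGG (Gly): third position 4-fold.
Codon 2 AAG (Lys): third position 2-fold.
Codon 3 GUC (Val): third position 4-fold.
Codon 4 GUU (Val): third position 4-fold.
Codon 5 AAC (Asn): third position 2-fold.
Codon 6 ACA (Thr): third position 4-fold.
Codon 7 AGC (Ser): third position 2-fold.
Codon 8 GUA (Val): third position 4-fold.
Codon 9 GCA (Ala): third position 4-fold.
Four-fold degenerate third positions: 6.

6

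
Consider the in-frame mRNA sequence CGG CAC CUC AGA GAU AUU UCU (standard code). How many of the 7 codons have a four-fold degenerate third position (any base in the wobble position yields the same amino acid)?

3

Codon 1 CGG (Arg): third position 4-fold.
Codon 2 CAC (His): third position 2-fold.
Codon 3 CUC (Leu): third position 4-fold.
Codon 4 AGA (Arg): third position 2-fold.
Codon 5 GAU (Asp): third position 2-fold.
Codon 6 AUU (Ile): third position 3-fold.
Codon 7 UCU (Ser): third position 4-fold.
Four-fold degenerate third positions: 3.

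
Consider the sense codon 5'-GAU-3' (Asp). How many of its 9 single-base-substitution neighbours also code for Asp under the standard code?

Position 1: none → 0 synonymous.
Position 2: none → 0 synonymous.
Position 3: GAC → 1 synonymous.
Total: 0 + 0 + 1 = 1.

1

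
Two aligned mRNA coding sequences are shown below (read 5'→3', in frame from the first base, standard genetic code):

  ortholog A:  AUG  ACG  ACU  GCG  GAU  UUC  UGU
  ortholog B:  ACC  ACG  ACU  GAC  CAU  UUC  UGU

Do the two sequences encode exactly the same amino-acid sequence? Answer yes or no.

no

Codon 1: AUG Met / ACC Thr — nonsynonymous.
Codon 2: ACG Thr / ACG Thr — identical.
Codon 3: ACU Thr / ACU Thr — identical.
Codon 4: GCG Ala / GAC Asp — nonsynonymous.
Codon 5: GAU Asp / CAU His — nonsynonymous.
Codon 6: UUC Phe / UUC Phe — identical.
Codon 7: UGU Cys / UGU Cys — identical.
Nonsynonymous differences: 3 → different protein.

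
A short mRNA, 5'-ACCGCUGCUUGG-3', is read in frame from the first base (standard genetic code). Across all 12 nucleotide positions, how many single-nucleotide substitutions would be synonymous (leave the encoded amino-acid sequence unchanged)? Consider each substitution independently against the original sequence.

Codon 1 (ACC, Thr): 3 synonymous substitutions.
Codon 2 (GCU, Ala): 3 synonymous substitutions.
Codon 3 (GCU, Ala): 3 synonymous substitutions.
Codon 4 (UGG, Trp): 0 synonymous substitutions.
Total: 3 + 3 + 3 + 0 = 9.

9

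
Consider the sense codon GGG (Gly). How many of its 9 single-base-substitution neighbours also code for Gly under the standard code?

3

Position 1: none → 0 synonymous.
Position 2: none → 0 synonymous.
Position 3: GGU, GGC, GGA → 3 synonymous.
Total: 0 + 0 + 3 = 3.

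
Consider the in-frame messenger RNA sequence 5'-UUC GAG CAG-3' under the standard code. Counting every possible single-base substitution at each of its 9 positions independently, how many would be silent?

3

Codon 1 (UUC, Phe): 1 synonymous substitution.
Codon 2 (GAG, Glu): 1 synonymous substitution.
Codon 3 (CAG, Gln): 1 synonymous substitution.
Total: 1 + 1 + 1 = 3.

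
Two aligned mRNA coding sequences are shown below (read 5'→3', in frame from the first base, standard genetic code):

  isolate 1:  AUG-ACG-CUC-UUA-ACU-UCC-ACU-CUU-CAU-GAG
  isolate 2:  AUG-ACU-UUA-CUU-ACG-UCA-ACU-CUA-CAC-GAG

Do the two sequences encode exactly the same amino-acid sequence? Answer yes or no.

Codon 1: AUG Met / AUG Met — identical.
Codon 2: ACG Thr / ACU Thr — synonymous.
Codon 3: CUC Leu / UUA Leu — synonymous.
Codon 4: UUA Leu / CUU Leu — synonymous.
Codon 5: ACU Thr / ACG Thr — synonymous.
Codon 6: UCC Ser / UCA Ser — synonymous.
Codon 7: ACU Thr / ACU Thr — identical.
Codon 8: CUU Leu / CUA Leu — synonymous.
Codon 9: CAU His / CAC His — synonymous.
Codon 10: GAG Glu / GAG Glu — identical.
Nonsynonymous differences: 0 → same protein.

yes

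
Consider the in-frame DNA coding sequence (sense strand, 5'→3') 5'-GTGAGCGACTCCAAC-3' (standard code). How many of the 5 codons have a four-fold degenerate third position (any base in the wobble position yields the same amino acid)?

Codon 1 GTG (Val): third position 4-fold.
Codon 2 AGC (Ser): third position 2-fold.
Codon 3 GAC (Asp): third position 2-fold.
Codon 4 TCC (Ser): third position 4-fold.
Codon 5 AAC (Asn): third position 2-fold.
Four-fold degenerate third positions: 2.

2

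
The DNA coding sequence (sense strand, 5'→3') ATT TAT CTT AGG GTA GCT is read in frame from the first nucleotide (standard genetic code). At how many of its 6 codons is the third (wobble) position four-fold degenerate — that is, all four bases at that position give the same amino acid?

Codon 1 ATT (Ile): third position 3-fold.
Codon 2 TAT (Tyr): third position 2-fold.
Codon 3 CTT (Leu): third position 4-fold.
Codon 4 AGG (Arg): third position 2-fold.
Codon 5 GTA (Val): third position 4-fold.
Codon 6 GCT (Ala): third position 4-fold.
Four-fold degenerate third positions: 3.

3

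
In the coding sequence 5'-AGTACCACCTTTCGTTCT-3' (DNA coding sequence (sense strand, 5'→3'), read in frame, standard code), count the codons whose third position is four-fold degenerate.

Codon 1 AGT (Ser): third position 2-fold.
Codon 2 ACC (Thr): third position 4-fold.
Codon 3 ACC (Thr): third position 4-fold.
Codon 4 TTT (Phe): third position 2-fold.
Codon 5 CGT (Arg): third position 4-fold.
Codon 6 TCT (Ser): third position 4-fold.
Four-fold degenerate third positions: 4.

4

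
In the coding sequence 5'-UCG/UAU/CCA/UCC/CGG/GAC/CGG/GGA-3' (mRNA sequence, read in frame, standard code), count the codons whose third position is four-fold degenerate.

6

Codon 1 UCG (Ser): third position 4-fold.
Codon 2 UAU (Tyr): third position 2-fold.
Codon 3 CCA (Pro): third position 4-fold.
Codon 4 UCC (Ser): third position 4-fold.
Codon 5 CGG (Arg): third position 4-fold.
Codon 6 GAC (Asp): third position 2-fold.
Codon 7 CGG (Arg): third position 4-fold.
Codon 8 GGA (Gly): third position 4-fold.
Four-fold degenerate third positions: 6.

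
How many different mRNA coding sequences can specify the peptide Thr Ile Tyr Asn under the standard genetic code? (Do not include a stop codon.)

Thr: 4 codons.
Ile: 3 codons.
Tyr: 2 codons.
Asn: 2 codons.
4 × 3 × 2 × 2 = 48.

48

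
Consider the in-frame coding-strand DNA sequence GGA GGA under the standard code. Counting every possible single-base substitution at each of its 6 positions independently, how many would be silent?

6

Codon 1 (GGA, Gly): 3 synonymous substitutions.
Codon 2 (GGA, Gly): 3 synonymous substitutions.
Total: 3 + 3 = 6.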